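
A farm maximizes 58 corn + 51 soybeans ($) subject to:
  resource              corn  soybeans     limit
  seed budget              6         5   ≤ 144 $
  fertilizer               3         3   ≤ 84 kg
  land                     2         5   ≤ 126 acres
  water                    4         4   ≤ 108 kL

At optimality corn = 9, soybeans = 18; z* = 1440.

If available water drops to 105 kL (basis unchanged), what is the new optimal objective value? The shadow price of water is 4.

Δb = -3, so new z* = 1440 + (4)·(-3) = 1440 − 12 = 1428.

1428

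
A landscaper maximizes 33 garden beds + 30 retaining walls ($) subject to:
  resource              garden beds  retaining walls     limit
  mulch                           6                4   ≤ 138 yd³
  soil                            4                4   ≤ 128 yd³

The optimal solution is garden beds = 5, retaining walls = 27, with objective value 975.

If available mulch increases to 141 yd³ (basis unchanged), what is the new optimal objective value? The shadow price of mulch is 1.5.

979.5

Δb = 3, so new z* = 975 + (1.5)·(3) = 975 + 4.5 = 979.5.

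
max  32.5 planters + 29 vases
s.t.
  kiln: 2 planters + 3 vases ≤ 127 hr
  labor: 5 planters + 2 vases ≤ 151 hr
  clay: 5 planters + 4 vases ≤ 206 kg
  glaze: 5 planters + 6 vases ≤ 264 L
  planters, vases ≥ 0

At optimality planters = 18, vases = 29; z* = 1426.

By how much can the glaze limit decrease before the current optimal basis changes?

3

Binding constraints: clay, glaze. The basis is B = [[5,4],[5,6]] with det 10.
Per unit decrease in glaze, x* moves by d = (0.4, -0.5).
The basis stays optimal until labor becomes binding; allowable decrease = 3 L.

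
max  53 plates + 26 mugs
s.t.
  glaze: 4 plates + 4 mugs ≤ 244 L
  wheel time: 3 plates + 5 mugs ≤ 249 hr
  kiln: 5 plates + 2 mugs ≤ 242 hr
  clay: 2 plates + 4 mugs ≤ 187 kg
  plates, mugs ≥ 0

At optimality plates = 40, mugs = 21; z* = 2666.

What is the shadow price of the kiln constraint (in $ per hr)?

At the optimum: glaze uses 244 of 244 (binding); wheel time uses 225 of 249 (slack = 24); kiln uses 242 of 242 (binding); clay uses 164 of 187 (slack = 23).
By complementary slackness, y = 0 for the non-binding constraints.
Dual feasibility on the basic columns requires 4·y_glaze + 5·y_kiln = 53, 4·y_glaze + 2·y_kiln = 26.
→ y_glaze = 2 and y_kiln = 9.
Shadow price of kiln = 9.

9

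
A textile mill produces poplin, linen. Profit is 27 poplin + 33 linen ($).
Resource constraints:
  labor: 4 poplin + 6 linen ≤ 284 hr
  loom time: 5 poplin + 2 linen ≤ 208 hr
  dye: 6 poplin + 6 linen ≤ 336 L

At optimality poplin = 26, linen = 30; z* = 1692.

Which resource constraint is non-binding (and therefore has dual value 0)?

labor: 284/284 (binding)
loom time: 190/208 (slack 18)
dye: 336/336 (binding)
By complementary slackness, a constraint with positive slack has shadow price 0 → loom time.

loom time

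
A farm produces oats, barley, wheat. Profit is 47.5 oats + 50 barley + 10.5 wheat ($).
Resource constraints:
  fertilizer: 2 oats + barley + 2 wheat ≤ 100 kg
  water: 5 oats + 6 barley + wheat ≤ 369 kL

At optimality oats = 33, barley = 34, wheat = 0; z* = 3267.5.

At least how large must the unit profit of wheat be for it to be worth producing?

At the optimum: fertilizer uses 100 of 100 (binding); water uses 369 of 369 (binding).
From A_Bᵀ y = c: 2·y_fertilizer + 5·y_water = 47.5; 1·y_fertilizer + 6·y_water = 50.
→ y_fertilizer = 5 and y_water = 7.5.
wheat enters the basis when its profit ≥ yᵀa₃ = 5·2 + 7.5·1 = 17.5.

17.5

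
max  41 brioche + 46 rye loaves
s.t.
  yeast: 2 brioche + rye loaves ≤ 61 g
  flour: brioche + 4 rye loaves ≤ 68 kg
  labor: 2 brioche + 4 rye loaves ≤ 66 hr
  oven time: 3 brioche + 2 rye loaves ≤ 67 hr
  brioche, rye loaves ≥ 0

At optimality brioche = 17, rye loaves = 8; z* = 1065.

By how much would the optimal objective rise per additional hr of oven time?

Binding: labor and oven time. Non-binding: yeast (19 unused), flour (19 unused).
By complementary slackness, y = 0 for the non-binding constraints.
The binding rows give the dual system: 2·y_labor + 3·y_oven time = 41 and 4·y_labor + 2·y_oven time = 46.
This yields shadow prices y_labor = 7, y_oven time = 9.
Shadow price of oven time = 9.

9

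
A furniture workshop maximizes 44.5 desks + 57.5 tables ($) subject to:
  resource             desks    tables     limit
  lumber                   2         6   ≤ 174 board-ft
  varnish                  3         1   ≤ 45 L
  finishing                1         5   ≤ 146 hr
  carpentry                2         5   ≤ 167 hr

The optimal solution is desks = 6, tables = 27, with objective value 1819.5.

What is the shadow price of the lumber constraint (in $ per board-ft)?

8

At the optimum: lumber uses 174 of 174 (binding); varnish uses 45 of 45 (binding); finishing uses 141 of 146 (slack = 5); carpentry uses 147 of 167 (slack = 20).
Since finishing, carpentry are not tight, their duals are 0.
The binding rows give the dual system: 2·y_lumber + 3·y_varnish = 44.5 and 6·y_lumber + 1·y_varnish = 57.5.
This yields shadow prices y_lumber = 8, y_varnish = 9.5.
Shadow price of lumber = 8.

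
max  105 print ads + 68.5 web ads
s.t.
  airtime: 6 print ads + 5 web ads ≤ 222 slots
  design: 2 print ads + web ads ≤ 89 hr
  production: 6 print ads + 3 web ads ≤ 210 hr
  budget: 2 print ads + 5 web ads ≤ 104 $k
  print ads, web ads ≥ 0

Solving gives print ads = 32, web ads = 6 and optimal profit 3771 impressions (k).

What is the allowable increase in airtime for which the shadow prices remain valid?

Binding constraints: airtime, production. The basis is B = [[6,5],[6,3]] with det -12.
Per unit increase in airtime, x* moves by d = (-0.25, 0.5).
The basis stays optimal until budget becomes binding; allowable increase = 5 slots.

5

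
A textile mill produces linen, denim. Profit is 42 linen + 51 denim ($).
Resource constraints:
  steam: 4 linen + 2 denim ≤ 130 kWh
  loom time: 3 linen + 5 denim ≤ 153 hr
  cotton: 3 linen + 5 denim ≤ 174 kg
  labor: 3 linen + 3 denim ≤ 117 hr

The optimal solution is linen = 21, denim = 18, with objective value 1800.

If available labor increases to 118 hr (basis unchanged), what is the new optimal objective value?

Binding: loom time and labor. Non-binding: steam (10 unused), cotton (21 unused).
Slack constraints have shadow price 0 (complementary slackness).
The binding rows give the dual system: 3·y_loom time + 3·y_labor = 42 and 5·y_loom time + 3·y_labor = 51.
→ y_loom time = 4.5 and y_labor = 9.5.
Δz = y_labor·Δb = 9.5 × (1) = 9.5, so new z* = 1800 + 9.5 = 1809.5.

1809.5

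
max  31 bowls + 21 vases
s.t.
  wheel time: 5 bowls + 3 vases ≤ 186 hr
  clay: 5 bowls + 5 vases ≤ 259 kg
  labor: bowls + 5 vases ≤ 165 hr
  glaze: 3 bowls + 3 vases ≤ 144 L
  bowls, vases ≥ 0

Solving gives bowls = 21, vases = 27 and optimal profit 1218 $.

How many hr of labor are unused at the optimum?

labor used = 1·21 + 5·27 = 156; slack = 165 − 156 = 9.

9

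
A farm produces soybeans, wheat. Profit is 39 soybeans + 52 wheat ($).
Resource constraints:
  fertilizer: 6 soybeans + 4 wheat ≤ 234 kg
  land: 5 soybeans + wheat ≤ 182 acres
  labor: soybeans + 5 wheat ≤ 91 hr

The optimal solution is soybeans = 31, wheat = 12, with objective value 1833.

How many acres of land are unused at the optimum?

15

land used = 5·31 + 1·12 = 167; slack = 182 − 167 = 15.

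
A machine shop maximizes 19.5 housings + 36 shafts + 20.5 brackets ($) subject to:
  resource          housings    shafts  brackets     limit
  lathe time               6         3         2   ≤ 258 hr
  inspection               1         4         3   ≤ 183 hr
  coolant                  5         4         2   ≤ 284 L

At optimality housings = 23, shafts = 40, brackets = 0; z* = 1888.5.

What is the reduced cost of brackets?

-6

Binding: lathe time and inspection. Non-binding: coolant (9 unused).
Slack constraints have shadow price 0 (complementary slackness).
From A_Bᵀ y = c: 6·y_lathe time + 1·y_inspection = 19.5; 3·y_lathe time + 4·y_inspection = 36.
This yields shadow prices y_lathe time = 2, y_inspection = 7.5.
Reduced cost of brackets: c₃ − yᵀa₃ = 20.5 − (2·2 + 7.5·3) = 20.5 − 26.5 = -6.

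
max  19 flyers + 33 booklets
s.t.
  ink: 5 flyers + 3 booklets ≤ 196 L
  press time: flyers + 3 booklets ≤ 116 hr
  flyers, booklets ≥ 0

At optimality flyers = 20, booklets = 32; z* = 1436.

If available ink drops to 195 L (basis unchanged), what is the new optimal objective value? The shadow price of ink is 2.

Δb = -1, so new z* = 1436 + (2)·(-1) = 1436 − 2 = 1434.

1434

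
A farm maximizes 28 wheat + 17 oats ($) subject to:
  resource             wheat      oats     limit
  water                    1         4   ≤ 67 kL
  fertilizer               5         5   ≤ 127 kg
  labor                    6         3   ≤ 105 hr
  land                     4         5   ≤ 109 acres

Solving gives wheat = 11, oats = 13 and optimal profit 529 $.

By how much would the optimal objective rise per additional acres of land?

1

Binding: labor and land. Non-binding: water (4 unused), fertilizer (7 unused).
Slack constraints have shadow price 0 (complementary slackness).
The binding rows give the dual system: 6·y_labor + 4·y_land = 28 and 3·y_labor + 5·y_land = 17.
This yields shadow prices y_labor = 4, y_land = 1.
Shadow price of land = 1.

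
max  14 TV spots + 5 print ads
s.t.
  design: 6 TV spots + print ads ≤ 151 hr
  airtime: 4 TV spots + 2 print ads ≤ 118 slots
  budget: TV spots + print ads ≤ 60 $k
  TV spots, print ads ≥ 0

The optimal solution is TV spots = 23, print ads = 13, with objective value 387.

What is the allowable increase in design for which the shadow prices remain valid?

26

Binding constraints: design, airtime. The basis is B = [[6,1],[4,2]] with det 8.
Per unit increase in design, x* moves by d = (0.25, -0.5).
The basis stays optimal until print ads reaches 0; allowable increase = 26 hr.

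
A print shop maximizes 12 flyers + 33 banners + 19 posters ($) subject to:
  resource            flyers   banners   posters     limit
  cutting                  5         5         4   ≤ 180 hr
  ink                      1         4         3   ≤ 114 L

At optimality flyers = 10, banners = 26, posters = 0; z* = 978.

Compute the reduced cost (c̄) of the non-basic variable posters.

Check each constraint at x*: cutting 180/180 (tight); ink 114/114 (tight).
Dual feasibility on the basic columns requires 5·y_cutting + 1·y_ink = 12, 5·y_cutting + 4·y_ink = 33.
Solving: y_cutting = 1, y_ink = 7.
Reduced cost of posters: c₃ − yᵀa₃ = 19 − (1·4 + 7·3) = 19 − 25 = -6.

-6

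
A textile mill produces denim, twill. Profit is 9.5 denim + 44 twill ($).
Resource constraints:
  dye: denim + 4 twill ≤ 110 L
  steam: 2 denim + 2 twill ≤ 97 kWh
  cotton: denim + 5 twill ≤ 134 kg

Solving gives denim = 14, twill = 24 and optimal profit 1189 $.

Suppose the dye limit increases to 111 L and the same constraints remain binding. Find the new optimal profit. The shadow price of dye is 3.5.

1192.5

Δb = 1, so new z* = 1189 + (3.5)·(1) = 1189 + 3.5 = 1192.5.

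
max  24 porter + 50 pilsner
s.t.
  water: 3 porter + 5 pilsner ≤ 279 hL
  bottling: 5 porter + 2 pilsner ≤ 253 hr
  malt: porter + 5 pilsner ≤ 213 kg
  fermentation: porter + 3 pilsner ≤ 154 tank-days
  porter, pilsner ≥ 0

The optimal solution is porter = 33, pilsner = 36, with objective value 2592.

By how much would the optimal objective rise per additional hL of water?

At the optimum: water uses 279 of 279 (binding); bottling uses 237 of 253 (slack = 16); malt uses 213 of 213 (binding); fermentation uses 141 of 154 (slack = 13).
Since bottling, fermentation are not tight, their duals are 0.
From A_Bᵀ y = c: 3·y_water + 1·y_malt = 24; 5·y_water + 5·y_malt = 50.
Solving: y_water = 7, y_malt = 3.
Shadow price of water = 7.

7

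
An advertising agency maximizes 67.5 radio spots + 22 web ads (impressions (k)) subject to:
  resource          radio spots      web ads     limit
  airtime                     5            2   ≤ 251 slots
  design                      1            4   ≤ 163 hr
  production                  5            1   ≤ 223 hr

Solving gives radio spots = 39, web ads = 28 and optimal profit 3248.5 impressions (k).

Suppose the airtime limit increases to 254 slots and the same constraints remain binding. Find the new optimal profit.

Binding: airtime and production. Non-binding: design (12 unused).
By complementary slackness, y = 0 for the non-binding constraint.
Dual feasibility on the basic columns requires 5·y_airtime + 5·y_production = 67.5, 2·y_airtime + 1·y_production = 22.
→ y_airtime = 8.5 and y_production = 5.
Δz = y_airtime·Δb = 8.5 × (3) = 25.5, so new z* = 3248.5 + 25.5 = 3274.

3274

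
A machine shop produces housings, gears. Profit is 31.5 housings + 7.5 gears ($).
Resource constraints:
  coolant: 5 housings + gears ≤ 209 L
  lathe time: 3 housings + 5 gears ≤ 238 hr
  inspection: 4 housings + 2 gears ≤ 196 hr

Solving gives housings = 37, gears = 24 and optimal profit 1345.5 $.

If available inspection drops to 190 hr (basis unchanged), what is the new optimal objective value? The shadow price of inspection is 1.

Δb = -6, so new z* = 1345.5 + (1)·(-6) = 1345.5 − 6 = 1339.5.

1339.5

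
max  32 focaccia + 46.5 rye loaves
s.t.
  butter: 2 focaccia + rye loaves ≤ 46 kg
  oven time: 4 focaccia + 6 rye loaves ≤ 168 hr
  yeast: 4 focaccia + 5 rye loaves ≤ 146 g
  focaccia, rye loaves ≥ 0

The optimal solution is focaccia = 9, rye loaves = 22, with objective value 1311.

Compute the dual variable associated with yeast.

Binding: oven time and yeast. Non-binding: butter (6 unused).
By complementary slackness, y = 0 for the non-binding constraint.
From A_Bᵀ y = c: 4·y_oven time + 4·y_yeast = 32; 6·y_oven time + 5·y_yeast = 46.5.
This yields shadow prices y_oven time = 6.5, y_yeast = 1.5.
Shadow price of yeast = 1.5.

1.5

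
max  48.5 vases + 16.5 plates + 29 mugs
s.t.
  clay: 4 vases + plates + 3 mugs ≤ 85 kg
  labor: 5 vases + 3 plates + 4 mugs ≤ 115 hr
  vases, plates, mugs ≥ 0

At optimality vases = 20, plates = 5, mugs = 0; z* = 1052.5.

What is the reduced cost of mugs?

Both clay and labor are binding at x*.
From A_Bᵀ y = c: 4·y_clay + 5·y_labor = 48.5; 1·y_clay + 3·y_labor = 16.5.
Solving: y_clay = 9, y_labor = 2.5.
Reduced cost of mugs: c₃ − yᵀa₃ = 29 − (9·3 + 2.5·4) = 29 − 37 = -8.

-8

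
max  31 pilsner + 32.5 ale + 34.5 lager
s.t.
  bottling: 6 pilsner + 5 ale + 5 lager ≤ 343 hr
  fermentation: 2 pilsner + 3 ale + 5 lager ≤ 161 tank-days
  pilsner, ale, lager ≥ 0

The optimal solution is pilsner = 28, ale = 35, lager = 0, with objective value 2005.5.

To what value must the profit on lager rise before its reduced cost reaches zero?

42.5

Both bottling and fermentation are binding at x*.
From A_Bᵀ y = c: 6·y_bottling + 2·y_fermentation = 31; 5·y_bottling + 3·y_fermentation = 32.5.
Solving: y_bottling = 3.5, y_fermentation = 5.
lager enters the basis when its profit ≥ yᵀa₃ = 3.5·5 + 5·5 = 42.5.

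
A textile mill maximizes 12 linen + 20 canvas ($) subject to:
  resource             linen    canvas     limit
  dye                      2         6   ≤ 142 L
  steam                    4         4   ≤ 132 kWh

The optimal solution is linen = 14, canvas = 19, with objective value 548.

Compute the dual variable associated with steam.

2

At the optimum: dye uses 142 of 142 (binding); steam uses 132 of 132 (binding).
Dual feasibility on the basic columns requires 2·y_dye + 4·y_steam = 12, 6·y_dye + 4·y_steam = 20.
→ y_dye = 2 and y_steam = 2.
Shadow price of steam = 2.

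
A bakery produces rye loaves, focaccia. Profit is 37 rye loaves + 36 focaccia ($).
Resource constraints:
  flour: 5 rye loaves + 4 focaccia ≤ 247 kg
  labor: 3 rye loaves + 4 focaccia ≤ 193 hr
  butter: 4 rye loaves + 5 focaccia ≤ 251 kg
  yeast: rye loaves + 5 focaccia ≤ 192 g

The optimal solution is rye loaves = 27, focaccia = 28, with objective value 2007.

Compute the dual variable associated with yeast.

0

Binding: flour and labor. Non-binding: butter (3 unused), yeast (25 unused).
By complementary slackness, y = 0 for the non-binding constraints.
Dual feasibility on the basic columns requires 5·y_flour + 3·y_labor = 37, 4·y_flour + 4·y_labor = 36.
This yields shadow prices y_flour = 5, y_labor = 4.
Shadow price of yeast = 0.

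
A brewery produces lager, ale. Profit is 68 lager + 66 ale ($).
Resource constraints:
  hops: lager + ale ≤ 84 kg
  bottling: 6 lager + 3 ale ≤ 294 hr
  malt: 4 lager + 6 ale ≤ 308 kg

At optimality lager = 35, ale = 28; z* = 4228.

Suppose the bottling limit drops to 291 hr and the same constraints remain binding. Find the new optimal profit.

Check each constraint at x*: hops 63/84 (slack 21); bottling 294/294 (tight); malt 308/308 (tight).
Since hops is not tight, its dual is 0.
From A_Bᵀ y = c: 6·y_bottling + 4·y_malt = 68; 3·y_bottling + 6·y_malt = 66.
This yields shadow prices y_bottling = 6, y_malt = 8.
Δz = y_bottling·Δb = 6 × (-3) = -18, so new z* = 4228 − 18 = 4210.

4210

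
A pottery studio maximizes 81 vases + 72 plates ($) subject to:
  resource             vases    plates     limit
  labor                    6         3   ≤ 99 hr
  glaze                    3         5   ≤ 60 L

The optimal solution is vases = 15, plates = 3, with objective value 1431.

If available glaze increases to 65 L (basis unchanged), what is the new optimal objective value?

1476

Check each constraint at x*: labor 99/99 (tight); glaze 60/60 (tight).
Dual feasibility on the basic columns requires 6·y_labor + 3·y_glaze = 81, 3·y_labor + 5·y_glaze = 72.
This yields shadow prices y_labor = 9, y_glaze = 9.
Δz = y_glaze·Δb = 9 × (5) = 45, so new z* = 1431 + 45 = 1476.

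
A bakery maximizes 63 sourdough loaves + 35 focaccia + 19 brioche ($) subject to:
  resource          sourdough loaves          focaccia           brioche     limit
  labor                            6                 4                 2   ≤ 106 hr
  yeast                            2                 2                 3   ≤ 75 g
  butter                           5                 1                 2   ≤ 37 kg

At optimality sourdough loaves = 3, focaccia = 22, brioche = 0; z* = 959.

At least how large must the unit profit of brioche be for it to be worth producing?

At the optimum: labor uses 106 of 106 (binding); yeast uses 50 of 75 (slack = 25); butter uses 37 of 37 (binding).
Since yeast is not tight, its dual is 0.
The binding rows give the dual system: 6·y_labor + 5·y_butter = 63 and 4·y_labor + 1·y_butter = 35.
This yields shadow prices y_labor = 8, y_butter = 3.
brioche enters the basis when its profit ≥ yᵀa₃ = 8·2 + 3·2 = 22.

22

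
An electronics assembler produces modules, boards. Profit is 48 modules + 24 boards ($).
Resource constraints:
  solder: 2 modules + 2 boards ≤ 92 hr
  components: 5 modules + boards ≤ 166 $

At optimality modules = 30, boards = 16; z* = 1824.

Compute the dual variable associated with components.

6

At the optimum: solder uses 92 of 92 (binding); components uses 166 of 166 (binding).
The binding rows give the dual system: 2·y_solder + 5·y_components = 48 and 2·y_solder + 1·y_components = 24.
→ y_solder = 9 and y_components = 6.
Shadow price of components = 6.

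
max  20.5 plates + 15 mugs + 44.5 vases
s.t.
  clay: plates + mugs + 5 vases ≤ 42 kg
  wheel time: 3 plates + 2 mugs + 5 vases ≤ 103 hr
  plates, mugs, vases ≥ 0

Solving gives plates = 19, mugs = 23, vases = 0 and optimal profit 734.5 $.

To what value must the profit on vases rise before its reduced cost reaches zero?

47.5

Check each constraint at x*: clay 42/42 (tight); wheel time 103/103 (tight).
From A_Bᵀ y = c: 1·y_clay + 3·y_wheel time = 20.5; 1·y_clay + 2·y_wheel time = 15.
→ y_clay = 4 and y_wheel time = 5.5.
vases enters the basis when its profit ≥ yᵀa₃ = 4·5 + 5.5·5 = 47.5.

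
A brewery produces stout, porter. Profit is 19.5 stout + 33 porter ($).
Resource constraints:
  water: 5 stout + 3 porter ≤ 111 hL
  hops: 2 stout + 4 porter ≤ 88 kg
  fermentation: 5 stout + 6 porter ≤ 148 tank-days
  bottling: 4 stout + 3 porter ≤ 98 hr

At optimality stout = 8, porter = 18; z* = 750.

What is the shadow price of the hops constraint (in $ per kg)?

Check each constraint at x*: water 94/111 (slack 17); hops 88/88 (tight); fermentation 148/148 (tight); bottling 86/98 (slack 12).
Since water, bottling are not tight, their duals are 0.
Dual feasibility on the basic columns requires 2·y_hops + 5·y_fermentation = 19.5, 4·y_hops + 6·y_fermentation = 33.
→ y_hops = 6 and y_fermentation = 1.5.
Shadow price of hops = 6.

6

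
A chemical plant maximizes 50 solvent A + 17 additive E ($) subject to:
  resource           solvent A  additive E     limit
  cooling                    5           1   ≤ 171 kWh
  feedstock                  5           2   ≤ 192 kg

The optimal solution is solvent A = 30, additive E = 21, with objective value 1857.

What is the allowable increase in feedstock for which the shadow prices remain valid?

Binding constraints: cooling, feedstock. The basis is B = [[5,1],[5,2]] with det 5.
Per unit increase in feedstock, x* moves by d = (-0.2, 1).
The basis stays optimal until solvent A reaches 0; allowable increase = 150 kg.

150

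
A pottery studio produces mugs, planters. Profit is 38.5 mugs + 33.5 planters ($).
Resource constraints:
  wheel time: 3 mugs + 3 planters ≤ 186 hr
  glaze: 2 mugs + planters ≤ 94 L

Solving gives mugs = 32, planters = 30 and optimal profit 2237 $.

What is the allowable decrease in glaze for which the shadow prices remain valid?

Binding constraints: wheel time, glaze. The basis is B = [[3,3],[2,1]] with det -3.
Per unit decrease in glaze, x* moves by d = (-1, 1).
The basis stays optimal until mugs reaches 0; allowable decrease = 32 L.

32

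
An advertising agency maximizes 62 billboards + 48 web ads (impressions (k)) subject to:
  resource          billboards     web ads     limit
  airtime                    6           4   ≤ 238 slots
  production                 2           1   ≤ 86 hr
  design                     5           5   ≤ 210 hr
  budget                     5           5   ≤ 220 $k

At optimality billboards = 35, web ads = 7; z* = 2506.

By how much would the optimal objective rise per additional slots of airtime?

7

Binding: airtime and design. Non-binding: production (9 unused), budget (10 unused).
Since production, budget are not tight, their duals are 0.
Dual feasibility on the basic columns requires 6·y_airtime + 5·y_design = 62, 4·y_airtime + 5·y_design = 48.
This yields shadow prices y_airtime = 7, y_design = 4.
Shadow price of airtime = 7.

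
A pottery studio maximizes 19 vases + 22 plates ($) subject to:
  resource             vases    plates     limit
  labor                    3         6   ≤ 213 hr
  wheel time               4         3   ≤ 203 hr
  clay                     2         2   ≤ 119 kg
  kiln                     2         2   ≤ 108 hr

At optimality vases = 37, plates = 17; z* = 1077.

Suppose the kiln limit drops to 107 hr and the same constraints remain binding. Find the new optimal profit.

At the optimum: labor uses 213 of 213 (binding); wheel time uses 199 of 203 (slack = 4); clay uses 108 of 119 (slack = 11); kiln uses 108 of 108 (binding).
By complementary slackness, y = 0 for the non-binding constraints.
The binding rows give the dual system: 3·y_labor + 2·y_kiln = 19 and 6·y_labor + 2·y_kiln = 22.
This yields shadow prices y_labor = 1, y_kiln = 8.
Δz = y_kiln·Δb = 8 × (-1) = -8, so new z* = 1077 − 8 = 1069.

1069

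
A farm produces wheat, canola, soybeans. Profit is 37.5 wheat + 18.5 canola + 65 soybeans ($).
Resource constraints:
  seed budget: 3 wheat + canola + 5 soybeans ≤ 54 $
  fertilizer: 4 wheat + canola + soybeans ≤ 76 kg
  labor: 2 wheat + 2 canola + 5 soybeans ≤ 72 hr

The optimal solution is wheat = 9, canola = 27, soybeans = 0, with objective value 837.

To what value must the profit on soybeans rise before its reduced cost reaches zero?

Check each constraint at x*: seed budget 54/54 (tight); fertilizer 63/76 (slack 13); labor 72/72 (tight).
By complementary slackness, y = 0 for the non-binding constraint.
From A_Bᵀ y = c: 3·y_seed budget + 2·y_labor = 37.5; 1·y_seed budget + 2·y_labor = 18.5.
This yields shadow prices y_seed budget = 9.5, y_labor = 4.5.
soybeans enters the basis when its profit ≥ yᵀa₃ = 9.5·5 + 4.5·5 = 70.

70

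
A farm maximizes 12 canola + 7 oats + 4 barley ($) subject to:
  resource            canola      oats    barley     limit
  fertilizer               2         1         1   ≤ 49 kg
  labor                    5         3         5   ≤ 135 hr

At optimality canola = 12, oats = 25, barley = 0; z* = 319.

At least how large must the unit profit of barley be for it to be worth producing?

Both fertilizer and labor are binding at x*.
The binding rows give the dual system: 2·y_fertilizer + 5·y_labor = 12 and 1·y_fertilizer + 3·y_labor = 7.
→ y_fertilizer = 1 and y_labor = 2.
barley enters the basis when its profit ≥ yᵀa₃ = 1·1 + 2·5 = 11.

11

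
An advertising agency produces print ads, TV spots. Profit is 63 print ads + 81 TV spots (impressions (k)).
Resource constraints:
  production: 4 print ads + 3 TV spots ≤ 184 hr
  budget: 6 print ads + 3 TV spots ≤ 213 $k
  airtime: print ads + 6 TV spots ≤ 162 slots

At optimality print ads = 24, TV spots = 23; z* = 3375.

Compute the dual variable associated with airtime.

Binding: budget and airtime. Non-binding: production (19 unused).
Since production is not tight, its dual is 0.
From A_Bᵀ y = c: 6·y_budget + 1·y_airtime = 63; 3·y_budget + 6·y_airtime = 81.
Solving: y_budget = 9, y_airtime = 9.
Shadow price of airtime = 9.

9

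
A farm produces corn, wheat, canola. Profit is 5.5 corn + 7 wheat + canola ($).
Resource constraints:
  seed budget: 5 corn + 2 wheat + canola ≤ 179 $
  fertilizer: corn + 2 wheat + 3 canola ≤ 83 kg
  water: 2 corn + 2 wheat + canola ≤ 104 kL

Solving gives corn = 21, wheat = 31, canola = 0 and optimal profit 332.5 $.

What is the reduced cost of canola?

-5.5

Binding: fertilizer and water. Non-binding: seed budget (12 unused).
Since seed budget is not tight, its dual is 0.
Dual feasibility on the basic columns requires 1·y_fertilizer + 2·y_water = 5.5, 2·y_fertilizer + 2·y_water = 7.
→ y_fertilizer = 1.5 and y_water = 2.
Reduced cost of canola: c₃ − yᵀa₃ = 1 − (1.5·3 + 2·1) = 1 − 6.5 = -5.5.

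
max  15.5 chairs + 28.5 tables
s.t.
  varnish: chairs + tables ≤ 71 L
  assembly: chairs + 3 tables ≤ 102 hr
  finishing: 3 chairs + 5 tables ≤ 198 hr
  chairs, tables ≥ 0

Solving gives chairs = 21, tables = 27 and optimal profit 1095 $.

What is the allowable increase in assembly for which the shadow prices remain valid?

Binding constraints: assembly, finishing. The basis is B = [[1,3],[3,5]] with det -4.
Per unit increase in assembly, x* moves by d = (-1.25, 0.75).
The basis stays optimal until chairs reaches 0; allowable increase = 16.8 hr.

16.8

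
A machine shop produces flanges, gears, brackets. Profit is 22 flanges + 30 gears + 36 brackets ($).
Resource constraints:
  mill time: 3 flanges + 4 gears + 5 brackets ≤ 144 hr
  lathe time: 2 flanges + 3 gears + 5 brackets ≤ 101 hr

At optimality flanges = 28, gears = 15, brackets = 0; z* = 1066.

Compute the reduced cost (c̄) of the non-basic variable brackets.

-4

Check each constraint at x*: mill time 144/144 (tight); lathe time 101/101 (tight).
Dual feasibility on the basic columns requires 3·y_mill time + 2·y_lathe time = 22, 4·y_mill time + 3·y_lathe time = 30.
This yields shadow prices y_mill time = 6, y_lathe time = 2.
Reduced cost of brackets: c₃ − yᵀa₃ = 36 − (6·5 + 2·5) = 36 − 40 = -4.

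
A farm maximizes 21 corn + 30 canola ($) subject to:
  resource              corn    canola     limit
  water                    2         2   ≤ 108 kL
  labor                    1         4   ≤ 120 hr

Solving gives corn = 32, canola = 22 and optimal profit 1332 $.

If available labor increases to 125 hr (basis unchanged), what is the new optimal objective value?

At the optimum: water uses 108 of 108 (binding); labor uses 120 of 120 (binding).
Dual feasibility on the basic columns requires 2·y_water + 1·y_labor = 21, 2·y_water + 4·y_labor = 30.
→ y_water = 9 and y_labor = 3.
Δz = y_labor·Δb = 3 × (5) = 15, so new z* = 1332 + 15 = 1347.

1347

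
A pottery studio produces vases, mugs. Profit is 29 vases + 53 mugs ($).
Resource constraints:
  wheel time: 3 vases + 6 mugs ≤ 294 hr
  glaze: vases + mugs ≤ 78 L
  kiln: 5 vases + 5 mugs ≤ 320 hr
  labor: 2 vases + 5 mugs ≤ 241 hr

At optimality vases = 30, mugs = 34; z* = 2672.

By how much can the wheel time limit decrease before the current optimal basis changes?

Binding constraints: wheel time, kiln. The basis is B = [[3,6],[5,5]] with det -15.
Per unit decrease in wheel time, x* moves by d = (0.3333, -0.3333).
The basis stays optimal until mugs reaches 0; allowable decrease = 102 hr.

102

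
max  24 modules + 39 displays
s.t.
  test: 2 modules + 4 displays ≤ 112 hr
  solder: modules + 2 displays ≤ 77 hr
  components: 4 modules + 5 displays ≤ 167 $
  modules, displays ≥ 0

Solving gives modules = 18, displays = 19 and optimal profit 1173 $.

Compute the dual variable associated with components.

Binding: test and components. Non-binding: solder (21 unused).
Slack constraints have shadow price 0 (complementary slackness).
Dual feasibility on the basic columns requires 2·y_test + 4·y_components = 24, 4·y_test + 5·y_components = 39.
This yields shadow prices y_test = 6, y_components = 3.
Shadow price of components = 3.

3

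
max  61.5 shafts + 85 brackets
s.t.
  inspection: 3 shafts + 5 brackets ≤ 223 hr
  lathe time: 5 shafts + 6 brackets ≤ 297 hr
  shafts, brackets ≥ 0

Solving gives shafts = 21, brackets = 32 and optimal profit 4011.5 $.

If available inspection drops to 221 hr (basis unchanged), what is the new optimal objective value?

3995.5

Check each constraint at x*: inspection 223/223 (tight); lathe time 297/297 (tight).
The binding rows give the dual system: 3·y_inspection + 5·y_lathe time = 61.5 and 5·y_inspection + 6·y_lathe time = 85.
This yields shadow prices y_inspection = 8, y_lathe time = 7.5.
Δz = y_inspection·Δb = 8 × (-2) = -16, so new z* = 4011.5 − 16 = 3995.5.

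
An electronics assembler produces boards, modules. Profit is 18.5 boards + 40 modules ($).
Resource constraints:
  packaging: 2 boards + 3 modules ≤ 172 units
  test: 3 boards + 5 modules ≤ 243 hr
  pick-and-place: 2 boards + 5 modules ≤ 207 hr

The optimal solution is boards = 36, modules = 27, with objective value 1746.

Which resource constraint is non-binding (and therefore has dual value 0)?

packaging

packaging: 153/172 (slack 19)
test: 243/243 (binding)
pick-and-place: 207/207 (binding)
By complementary slackness, a constraint with positive slack has shadow price 0 → packaging.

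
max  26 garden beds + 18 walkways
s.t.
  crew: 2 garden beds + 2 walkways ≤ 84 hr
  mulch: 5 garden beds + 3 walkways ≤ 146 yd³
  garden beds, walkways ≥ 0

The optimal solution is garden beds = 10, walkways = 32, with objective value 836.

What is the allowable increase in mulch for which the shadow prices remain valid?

64

Binding constraints: crew, mulch. The basis is B = [[2,2],[5,3]] with det -4.
Per unit increase in mulch, x* moves by d = (0.5, -0.5).
The basis stays optimal until walkways reaches 0; allowable increase = 64 yd³.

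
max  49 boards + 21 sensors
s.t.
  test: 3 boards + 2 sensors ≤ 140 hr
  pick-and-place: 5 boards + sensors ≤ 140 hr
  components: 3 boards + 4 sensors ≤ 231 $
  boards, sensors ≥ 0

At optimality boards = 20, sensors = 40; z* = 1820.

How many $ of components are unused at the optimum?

11

components used = 3·20 + 4·40 = 220; slack = 231 − 220 = 11.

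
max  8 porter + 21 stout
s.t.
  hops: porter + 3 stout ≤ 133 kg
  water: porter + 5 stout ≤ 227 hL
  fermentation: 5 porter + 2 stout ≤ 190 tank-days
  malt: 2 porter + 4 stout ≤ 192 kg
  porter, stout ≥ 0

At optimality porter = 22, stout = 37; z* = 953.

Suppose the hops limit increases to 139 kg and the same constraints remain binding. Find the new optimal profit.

Binding: hops and malt. Non-binding: water (20 unused), fermentation (6 unused).
By complementary slackness, y = 0 for the non-binding constraints.
From A_Bᵀ y = c: 1·y_hops + 2·y_malt = 8; 3·y_hops + 4·y_malt = 21.
This yields shadow prices y_hops = 5, y_malt = 1.5.
Δz = y_hops·Δb = 5 × (6) = 30, so new z* = 953 + 30 = 983.

983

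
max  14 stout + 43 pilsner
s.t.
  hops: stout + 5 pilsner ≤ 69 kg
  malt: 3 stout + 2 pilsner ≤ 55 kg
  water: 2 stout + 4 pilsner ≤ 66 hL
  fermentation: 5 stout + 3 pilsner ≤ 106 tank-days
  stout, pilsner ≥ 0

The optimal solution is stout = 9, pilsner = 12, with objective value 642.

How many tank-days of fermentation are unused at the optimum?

25

fermentation used = 5·9 + 3·12 = 81; slack = 106 − 81 = 25.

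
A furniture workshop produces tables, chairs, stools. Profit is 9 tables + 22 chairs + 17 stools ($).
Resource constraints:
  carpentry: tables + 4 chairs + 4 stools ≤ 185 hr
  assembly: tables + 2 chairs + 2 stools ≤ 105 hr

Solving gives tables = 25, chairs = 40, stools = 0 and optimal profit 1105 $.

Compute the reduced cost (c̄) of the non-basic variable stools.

-5

At the optimum: carpentry uses 185 of 185 (binding); assembly uses 105 of 105 (binding).
The binding rows give the dual system: 1·y_carpentry + 1·y_assembly = 9 and 4·y_carpentry + 2·y_assembly = 22.
→ y_carpentry = 2 and y_assembly = 7.
Reduced cost of stools: c₃ − yᵀa₃ = 17 − (2·4 + 7·2) = 17 − 22 = -5.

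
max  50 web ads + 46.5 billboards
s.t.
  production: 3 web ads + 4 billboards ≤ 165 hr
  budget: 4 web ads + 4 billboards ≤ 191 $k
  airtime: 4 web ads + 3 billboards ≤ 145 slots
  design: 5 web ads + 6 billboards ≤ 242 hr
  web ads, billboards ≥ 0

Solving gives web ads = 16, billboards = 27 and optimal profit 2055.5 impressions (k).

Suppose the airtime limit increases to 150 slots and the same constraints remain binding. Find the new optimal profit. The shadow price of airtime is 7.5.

Δb = 5, so new z* = 2055.5 + (7.5)·(5) = 2055.5 + 37.5 = 2093.

2093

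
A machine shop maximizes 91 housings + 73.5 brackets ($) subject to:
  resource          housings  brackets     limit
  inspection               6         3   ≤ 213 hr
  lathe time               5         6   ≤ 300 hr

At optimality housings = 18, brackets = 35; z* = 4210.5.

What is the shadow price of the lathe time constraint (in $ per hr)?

8

Both inspection and lathe time are binding at x*.
Dual feasibility on the basic columns requires 6·y_inspection + 5·y_lathe time = 91, 3·y_inspection + 6·y_lathe time = 73.5.
→ y_inspection = 8.5 and y_lathe time = 8.
Shadow price of lathe time = 8.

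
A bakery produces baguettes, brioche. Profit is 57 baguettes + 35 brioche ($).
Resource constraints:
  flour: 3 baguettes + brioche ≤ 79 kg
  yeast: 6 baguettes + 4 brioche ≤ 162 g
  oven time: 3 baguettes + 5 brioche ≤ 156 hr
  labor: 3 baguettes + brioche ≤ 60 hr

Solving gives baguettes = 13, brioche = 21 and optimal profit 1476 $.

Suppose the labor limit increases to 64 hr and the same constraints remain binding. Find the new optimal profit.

1488

At the optimum: flour uses 60 of 79 (slack = 19); yeast uses 162 of 162 (binding); oven time uses 144 of 156 (slack = 12); labor uses 60 of 60 (binding).
Since flour, oven time are not tight, their duals are 0.
From A_Bᵀ y = c: 6·y_yeast + 3·y_labor = 57; 4·y_yeast + 1·y_labor = 35.
This yields shadow prices y_yeast = 8, y_labor = 3.
Δz = y_labor·Δb = 3 × (4) = 12, so new z* = 1476 + 12 = 1488.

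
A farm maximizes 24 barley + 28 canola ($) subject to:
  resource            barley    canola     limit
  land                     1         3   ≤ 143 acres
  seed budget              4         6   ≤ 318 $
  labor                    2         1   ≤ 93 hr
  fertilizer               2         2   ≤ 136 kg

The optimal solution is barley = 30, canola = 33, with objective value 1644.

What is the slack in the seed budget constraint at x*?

0

seed budget used = 4·30 + 6·33 = 318; slack = 318 − 318 = 0.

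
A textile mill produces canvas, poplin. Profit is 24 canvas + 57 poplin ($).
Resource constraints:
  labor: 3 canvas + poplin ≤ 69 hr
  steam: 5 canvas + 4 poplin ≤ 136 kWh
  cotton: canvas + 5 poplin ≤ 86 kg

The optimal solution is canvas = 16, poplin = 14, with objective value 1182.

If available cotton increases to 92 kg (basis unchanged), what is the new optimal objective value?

1236

Binding: steam and cotton. Non-binding: labor (7 unused).
Slack constraints have shadow price 0 (complementary slackness).
Dual feasibility on the basic columns requires 5·y_steam + 1·y_cotton = 24, 4·y_steam + 5·y_cotton = 57.
This yields shadow prices y_steam = 3, y_cotton = 9.
Δz = y_cotton·Δb = 9 × (6) = 54, so new z* = 1182 + 54 = 1236.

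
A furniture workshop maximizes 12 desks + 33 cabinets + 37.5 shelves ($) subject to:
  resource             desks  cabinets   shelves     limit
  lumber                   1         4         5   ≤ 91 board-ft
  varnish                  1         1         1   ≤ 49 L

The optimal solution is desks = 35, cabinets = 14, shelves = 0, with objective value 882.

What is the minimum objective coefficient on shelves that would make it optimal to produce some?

Both lumber and varnish are binding at x*.
The binding rows give the dual system: 1·y_lumber + 1·y_varnish = 12 and 4·y_lumber + 1·y_varnish = 33.
This yields shadow prices y_lumber = 7, y_varnish = 5.
shelves enters the basis when its profit ≥ yᵀa₃ = 7·5 + 5·1 = 40.

40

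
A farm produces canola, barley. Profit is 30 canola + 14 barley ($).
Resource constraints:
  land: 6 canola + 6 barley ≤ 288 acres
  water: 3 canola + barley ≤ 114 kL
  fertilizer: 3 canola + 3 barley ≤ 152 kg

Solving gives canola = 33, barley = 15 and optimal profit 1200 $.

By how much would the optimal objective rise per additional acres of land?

1

Binding: land and water. Non-binding: fertilizer (8 unused).
Slack constraints have shadow price 0 (complementary slackness).
Dual feasibility on the basic columns requires 6·y_land + 3·y_water = 30, 6·y_land + 1·y_water = 14.
Solving: y_land = 1, y_water = 8.
Shadow price of land = 1.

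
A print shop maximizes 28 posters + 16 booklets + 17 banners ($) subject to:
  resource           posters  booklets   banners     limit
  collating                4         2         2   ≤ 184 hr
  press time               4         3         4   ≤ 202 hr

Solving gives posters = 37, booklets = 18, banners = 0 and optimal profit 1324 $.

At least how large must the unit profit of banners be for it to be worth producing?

At the optimum: collating uses 184 of 184 (binding); press time uses 202 of 202 (binding).
Dual feasibility on the basic columns requires 4·y_collating + 4·y_press time = 28, 2·y_collating + 3·y_press time = 16.
Solving: y_collating = 5, y_press time = 2.
banners enters the basis when its profit ≥ yᵀa₃ = 5·2 + 2·4 = 18.

18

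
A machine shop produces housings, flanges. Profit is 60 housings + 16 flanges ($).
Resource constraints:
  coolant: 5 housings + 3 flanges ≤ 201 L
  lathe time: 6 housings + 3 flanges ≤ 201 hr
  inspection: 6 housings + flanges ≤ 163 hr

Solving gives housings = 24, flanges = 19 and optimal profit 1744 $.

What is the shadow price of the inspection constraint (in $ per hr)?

7

Check each constraint at x*: coolant 177/201 (slack 24); lathe time 201/201 (tight); inspection 163/163 (tight).
By complementary slackness, y = 0 for the non-binding constraint.
Dual feasibility on the basic columns requires 6·y_lathe time + 6·y_inspection = 60, 3·y_lathe time + 1·y_inspection = 16.
→ y_lathe time = 3 and y_inspection = 7.
Shadow price of inspection = 7.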